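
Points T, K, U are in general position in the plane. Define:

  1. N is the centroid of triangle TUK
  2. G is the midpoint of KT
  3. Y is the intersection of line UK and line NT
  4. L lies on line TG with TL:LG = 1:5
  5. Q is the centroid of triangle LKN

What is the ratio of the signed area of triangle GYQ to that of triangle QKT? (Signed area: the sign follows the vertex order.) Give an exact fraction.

Work in coordinates with T = (0, 0), K = (1, 0), U = (0, 1).
1. N is the centroid of triangle TUK ⇒ N = (1/3, 1/3)
2. G is the midpoint of KT ⇒ G = (1/2, 0)
3. Y is the intersection of line UK and line NT ⇒ Y = (1/2, 1/2)
4. L lies on line TG with TL:LG = 1:5 ⇒ L = (1/12, 0)
5. Q is the centroid of triangle LKN ⇒ Q = (17/36, 1/9)
2·[GYQ] = 1/72, 2·[QKT] = -1/9
[GYQ]:[QKT] = 1/72:-1/9 = -1/8

[GYQ]:[QKT] = -1/8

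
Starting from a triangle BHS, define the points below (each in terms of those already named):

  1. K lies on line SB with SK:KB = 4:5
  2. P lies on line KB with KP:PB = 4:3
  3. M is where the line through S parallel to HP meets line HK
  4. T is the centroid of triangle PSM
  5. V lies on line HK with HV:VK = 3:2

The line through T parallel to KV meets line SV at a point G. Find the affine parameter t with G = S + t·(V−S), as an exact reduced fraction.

Assign B = (0, 0), H = (1, 0), S = (0, 1) — the answer is frame-independent, so this choice is without loss of generality.
1. K lies on line SB with SK:KB = 4:5 ⇒ K = (0, 5/9)
2. P lies on line KB with KP:PB = 4:3 ⇒ P = (0, 5/21)
3. M is where the line through S parallel to HP meets line HK ⇒ M = (-7/5, 4/3)
4. T is the centroid of triangle PSM ⇒ T = (-7/15, 6/7)
5. V lies on line HK with HV:VK = 3:2 ⇒ V = (2/5, 1/3)
through T parallel to KV: direction (2/5, -2/9); meets SV at G = (38/105, 25/63)
G = S + t·(V−S) with t = 19/21

t = 19/21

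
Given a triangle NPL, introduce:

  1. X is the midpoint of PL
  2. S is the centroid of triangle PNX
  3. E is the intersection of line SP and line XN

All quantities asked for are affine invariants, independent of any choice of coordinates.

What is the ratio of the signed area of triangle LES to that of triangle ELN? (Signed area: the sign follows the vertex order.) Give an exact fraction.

Choose coordinates N = (0, 0), P = (1, 0), L = (0, 1).
1. X is the midpoint of PL ⇒ X = (1/2, 1/2)
2. S is the centroid of triangle PNX ⇒ S = (1/2, 1/6)
3. E is the intersection of line SP and line XN ⇒ E = (1/4, 1/4)
2·[LES] = 1/6, 2·[ELN] = 1/4
[LES]:[ELN] = 1/6:1/4 = 2/3

[LES]:[ELN] = 2/3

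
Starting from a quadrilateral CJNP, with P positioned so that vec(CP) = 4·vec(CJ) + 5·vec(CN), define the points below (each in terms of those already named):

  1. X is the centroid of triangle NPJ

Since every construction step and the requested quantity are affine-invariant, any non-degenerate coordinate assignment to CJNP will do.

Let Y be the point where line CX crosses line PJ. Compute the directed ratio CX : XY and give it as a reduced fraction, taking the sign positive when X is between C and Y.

Assign C = (0, 0), J = (1, 0), N = (0, 1), P = (4, 5) — the answer is frame-independent, so this choice is without loss of generality.
1. X is the centroid of triangle NPJ ⇒ X = (5/3, 2)
line CX meets PJ at Y = (25/7, 30/7)
X = C + t·(Y−C) with t = 7/15, so CX:XY = 7/15:8/15

CX:XY = 7/8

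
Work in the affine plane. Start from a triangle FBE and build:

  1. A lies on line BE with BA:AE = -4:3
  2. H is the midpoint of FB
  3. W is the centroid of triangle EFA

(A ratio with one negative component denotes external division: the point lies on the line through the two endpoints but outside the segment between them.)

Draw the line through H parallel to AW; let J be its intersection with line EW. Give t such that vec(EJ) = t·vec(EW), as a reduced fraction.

t = 5/6

Assign F = (0, 0), B = (1, 0), E = (0, 1) — the answer is frame-independent, so this choice is without loss of generality.
1. A lies on line BE with BA:AE = -4:3 ⇒ A = (-3, 4)
2. H is the midpoint of FB ⇒ H = (1/2, 0)
3. W is the centroid of triangle EFA ⇒ W = (-1, 5/3)
through H parallel to AW: direction (2, -7/3); meets EW at J = (-5/6, 14/9)
J = E + t·(W−E) with t = 5/6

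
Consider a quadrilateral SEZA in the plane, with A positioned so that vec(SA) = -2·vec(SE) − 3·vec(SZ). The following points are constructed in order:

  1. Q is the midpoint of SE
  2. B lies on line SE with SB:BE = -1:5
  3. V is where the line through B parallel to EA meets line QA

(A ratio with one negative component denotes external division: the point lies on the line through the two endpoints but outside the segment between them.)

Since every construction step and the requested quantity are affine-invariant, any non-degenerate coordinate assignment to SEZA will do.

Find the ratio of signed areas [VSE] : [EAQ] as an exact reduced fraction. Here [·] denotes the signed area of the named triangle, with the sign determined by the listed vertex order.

[VSE]:[EAQ] = -3

Set S = (0, 0), E = (1, 0), Z = (0, 1), A = (-2, -3); any affine frame gives the same invariant.
1. Q is the midpoint of SE ⇒ Q = (1/2, 0)
2. B lies on line SE with SB:BE = -1:5 ⇒ B = (-1/4, 0)
3. V is where the line through B parallel to EA meets line QA ⇒ V = (17/4, 9/2)
2·[VSE] = 9/2, 2·[EAQ] = -3/2
[VSE]:[EAQ] = 9/2:-3/2 = -3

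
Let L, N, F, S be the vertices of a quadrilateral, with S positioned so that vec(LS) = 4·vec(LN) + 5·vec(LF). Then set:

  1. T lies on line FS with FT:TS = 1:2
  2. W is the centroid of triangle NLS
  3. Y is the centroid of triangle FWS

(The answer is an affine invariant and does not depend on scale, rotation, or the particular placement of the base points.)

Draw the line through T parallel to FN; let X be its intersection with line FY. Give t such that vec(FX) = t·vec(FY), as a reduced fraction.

t = 24/31

Choose coordinates L = (0, 0), N = (1, 0), F = (0, 1), S = (4, 5).
1. T lies on line FS with FT:TS = 1:2 ⇒ T = (4/3, 7/3)
2. W is the centroid of triangle NLS ⇒ W = (5/3, 5/3)
3. Y is the centroid of triangle FWS ⇒ Y = (17/9, 23/9)
through T parallel to FN: direction (1, -1); meets FY at X = (136/93, 205/93)
X = F + t·(Y−F) with t = 24/31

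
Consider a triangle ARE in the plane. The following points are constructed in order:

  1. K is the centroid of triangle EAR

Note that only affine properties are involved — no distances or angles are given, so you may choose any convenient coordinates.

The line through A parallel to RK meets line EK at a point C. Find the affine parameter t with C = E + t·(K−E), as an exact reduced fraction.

t = 2

Assign A = (0, 0), R = (1, 0), E = (0, 1) — the answer is frame-independent, so this choice is without loss of generality.
1. K is the centroid of triangle EAR ⇒ K = (1/3, 1/3)
through A parallel to RK: direction (-2/3, 1/3); meets EK at C = (2/3, -1/3)
C = E + t·(K−E) with t = 2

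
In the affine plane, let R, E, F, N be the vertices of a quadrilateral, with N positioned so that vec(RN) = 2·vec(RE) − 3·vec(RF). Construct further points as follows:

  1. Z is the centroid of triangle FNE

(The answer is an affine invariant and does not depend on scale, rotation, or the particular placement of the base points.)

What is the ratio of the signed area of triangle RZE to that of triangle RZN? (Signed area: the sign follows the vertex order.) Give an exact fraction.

Assign R = (0, 0), E = (1, 0), F = (0, 1), N = (2, -3) — the answer is frame-independent, so this choice is without loss of generality.
1. Z is the centroid of triangle FNE ⇒ Z = (1, -2/3)
2·[RZE] = 2/3, 2·[RZN] = -5/3
[RZE]:[RZN] = 2/3:-5/3 = -2/5

[RZE]:[RZN] = -2/5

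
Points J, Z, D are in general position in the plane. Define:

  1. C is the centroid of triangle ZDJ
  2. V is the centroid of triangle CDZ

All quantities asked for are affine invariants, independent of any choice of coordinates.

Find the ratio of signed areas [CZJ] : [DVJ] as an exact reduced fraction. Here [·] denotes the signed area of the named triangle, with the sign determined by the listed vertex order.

[CZJ]:[DVJ] = 3/4

Assign J = (0, 0), Z = (1, 0), D = (0, 1) — the answer is frame-independent, so this choice is without loss of generality.
1. C is the centroid of triangle ZDJ ⇒ C = (1/3, 1/3)
2. V is the centroid of triangle CDZ ⇒ V = (4/9, 4/9)
2·[CZJ] = -1/3, 2·[DVJ] = -4/9
[CZJ]:[DVJ] = -1/3:-4/9 = 3/4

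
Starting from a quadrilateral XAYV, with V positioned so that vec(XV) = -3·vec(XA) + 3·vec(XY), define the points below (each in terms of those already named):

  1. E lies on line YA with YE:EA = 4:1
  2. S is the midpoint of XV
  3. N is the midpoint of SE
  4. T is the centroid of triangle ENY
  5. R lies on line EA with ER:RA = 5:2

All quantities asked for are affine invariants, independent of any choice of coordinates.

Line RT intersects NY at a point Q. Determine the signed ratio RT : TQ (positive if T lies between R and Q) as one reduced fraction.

Work in coordinates with X = (0, 0), A = (1, 0), Y = (0, 1), V = (-3, 3).
1. E lies on line YA with YE:EA = 4:1 ⇒ E = (4/5, 1/5)
2. S is the midpoint of XV ⇒ S = (-3/2, 3/2)
3. N is the midpoint of SE ⇒ N = (-7/20, 17/20)
4. T is the centroid of triangle ENY ⇒ T = (3/20, 41/60)
5. R lies on line EA with ER:RA = 5:2 ⇒ R = (33/35, 2/35)
line RT meets NY at Q = (-231/1420, 1321/1420)
T = R + t·(Q−R) with t = 71/99, so RT:TQ = 71/99:28/99

RT:TQ = 71/28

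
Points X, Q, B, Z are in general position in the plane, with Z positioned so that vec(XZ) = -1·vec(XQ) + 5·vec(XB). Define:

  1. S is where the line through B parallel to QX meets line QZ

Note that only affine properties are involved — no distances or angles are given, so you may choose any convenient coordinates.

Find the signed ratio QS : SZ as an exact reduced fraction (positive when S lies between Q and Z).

QS:SZ = 1/4

Assign X = (0, 0), Q = (1, 0), B = (0, 1), Z = (-1, 5) — the answer is frame-independent, so this choice is without loss of generality.
1. S is where the line through B parallel to QX meets line QZ ⇒ S = (3/5, 1)
S = Q + t·(Z−Q) with t = 1/5, so QS:SZ = t:(1−t) = 1/5:4/5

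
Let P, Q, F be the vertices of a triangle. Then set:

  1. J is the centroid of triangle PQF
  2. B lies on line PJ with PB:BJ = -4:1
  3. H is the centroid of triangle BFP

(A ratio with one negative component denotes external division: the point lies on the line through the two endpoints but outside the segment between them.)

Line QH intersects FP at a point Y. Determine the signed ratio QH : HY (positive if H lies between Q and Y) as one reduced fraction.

Assign P = (0, 0), Q = (1, 0), F = (0, 1) — the answer is frame-independent, so this choice is without loss of generality.
1. J is the centroid of triangle PQF ⇒ J = (1/3, 1/3)
2. B lies on line PJ with PB:BJ = -4:1 ⇒ B = (4/9, 4/9)
3. H is the centroid of triangle BFP ⇒ H = (4/27, 13/27)
line QH meets FP at Y = (0, 13/23)
H = Q + t·(Y−Q) with t = 23/27, so QH:HY = 23/27:4/27

QH:HY = 23/4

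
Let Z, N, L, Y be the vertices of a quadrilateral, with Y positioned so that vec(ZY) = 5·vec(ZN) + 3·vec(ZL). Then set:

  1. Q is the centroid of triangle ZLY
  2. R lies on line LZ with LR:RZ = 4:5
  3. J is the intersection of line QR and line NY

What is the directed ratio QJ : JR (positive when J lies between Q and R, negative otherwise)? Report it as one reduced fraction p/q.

QJ:JR = -30/47

Choose coordinates Z = (0, 0), N = (1, 0), L = (0, 1), Y = (5, 3).
1. Q is the centroid of triangle ZLY ⇒ Q = (5/3, 4/3)
2. R lies on line LZ with LR:RZ = 4:5 ⇒ R = (0, 5/9)
3. J is the intersection of line QR and line NY ⇒ J = (235/51, 46/17)
J = Q + t·(R−Q) with t = -30/17, so QJ:JR = t:(1−t) = -30/17:47/17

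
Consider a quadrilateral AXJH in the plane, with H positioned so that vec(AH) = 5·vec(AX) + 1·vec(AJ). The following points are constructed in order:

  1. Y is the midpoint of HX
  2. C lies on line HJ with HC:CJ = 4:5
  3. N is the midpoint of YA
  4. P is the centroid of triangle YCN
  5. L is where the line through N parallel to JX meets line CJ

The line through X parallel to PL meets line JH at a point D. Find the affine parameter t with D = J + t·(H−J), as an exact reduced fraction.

t = -136/225

Assign A = (0, 0), X = (1, 0), J = (0, 1), H = (5, 1) — the answer is frame-independent, so this choice is without loss of generality.
1. Y is the midpoint of HX ⇒ Y = (3, 1/2)
2. C lies on line HJ with HC:CJ = 4:5 ⇒ C = (25/9, 1)
3. N is the midpoint of YA ⇒ N = (3/2, 1/4)
4. P is the centroid of triangle YCN ⇒ P = (131/54, 7/12)
5. L is where the line through N parallel to JX meets line CJ ⇒ L = (3/4, 1)
through X parallel to PL: direction (-181/108, 5/12); meets JH at D = (-136/45, 1)
D = J + t·(H−J) with t = -136/225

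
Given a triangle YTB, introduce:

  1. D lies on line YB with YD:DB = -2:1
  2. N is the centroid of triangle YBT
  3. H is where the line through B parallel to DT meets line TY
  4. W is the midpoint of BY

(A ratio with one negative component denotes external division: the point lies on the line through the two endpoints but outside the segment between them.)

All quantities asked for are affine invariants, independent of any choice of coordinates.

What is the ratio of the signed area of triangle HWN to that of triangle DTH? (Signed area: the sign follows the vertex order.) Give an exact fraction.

Set Y = (0, 0), T = (1, 0), B = (0, 1); any affine frame gives the same invariant.
1. D lies on line YB with YD:DB = -2:1 ⇒ D = (0, 2)
2. N is the centroid of triangle YBT ⇒ N = (1/3, 1/3)
3. H is where the line through B parallel to DT meets line TY ⇒ H = (1/2, 0)
4. W is the midpoint of BY ⇒ W = (0, 1/2)
2·[HWN] = -1/12, 2·[DTH] = -1
[HWN]:[DTH] = -1/12:-1 = 1/12

[HWN]:[DTH] = 1/12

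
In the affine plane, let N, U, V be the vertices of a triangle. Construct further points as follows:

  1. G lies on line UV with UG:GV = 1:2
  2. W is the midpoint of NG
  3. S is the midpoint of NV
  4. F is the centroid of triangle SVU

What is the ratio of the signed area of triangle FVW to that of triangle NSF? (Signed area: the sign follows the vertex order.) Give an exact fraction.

[FVW]:[NSF] = -2/3

Work in coordinates with N = (0, 0), U = (1, 0), V = (0, 1).
1. G lies on line UV with UG:GV = 1:2 ⇒ G = (2/3, 1/3)
2. W is the midpoint of NG ⇒ W = (1/3, 1/6)
3. S is the midpoint of NV ⇒ S = (0, 1/2)
4. F is the centroid of triangle SVU ⇒ F = (1/3, 1/2)
2·[FVW] = 1/9, 2·[NSF] = -1/6
[FVW]:[NSF] = 1/9:-1/6 = -2/3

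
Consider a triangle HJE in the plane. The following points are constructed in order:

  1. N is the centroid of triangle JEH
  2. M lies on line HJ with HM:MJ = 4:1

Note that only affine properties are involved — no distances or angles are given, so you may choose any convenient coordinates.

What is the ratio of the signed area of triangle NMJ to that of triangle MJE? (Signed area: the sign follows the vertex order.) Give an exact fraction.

[NMJ]:[MJE] = 1/3

Set H = (0, 0), J = (1, 0), E = (0, 1); any affine frame gives the same invariant.
1. N is the centroid of triangle JEH ⇒ N = (1/3, 1/3)
2. M lies on line HJ with HM:MJ = 4:1 ⇒ M = (4/5, 0)
2·[NMJ] = 1/15, 2·[MJE] = 1/5
[NMJ]:[MJE] = 1/15:1/5 = 1/3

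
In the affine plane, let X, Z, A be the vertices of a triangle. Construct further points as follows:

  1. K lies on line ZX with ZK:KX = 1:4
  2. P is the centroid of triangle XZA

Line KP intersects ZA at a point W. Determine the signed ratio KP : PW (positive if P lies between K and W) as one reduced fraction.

KP:PW = -2/5

Set X = (0, 0), Z = (1, 0), A = (0, 1); any affine frame gives the same invariant.
1. K lies on line ZX with ZK:KX = 1:4 ⇒ K = (4/5, 0)
2. P is the centroid of triangle XZA ⇒ P = (1/3, 1/3)
line KP meets ZA at W = (3/2, -1/2)
P = K + t·(W−K) with t = -2/3, so KP:PW = -2/3:5/3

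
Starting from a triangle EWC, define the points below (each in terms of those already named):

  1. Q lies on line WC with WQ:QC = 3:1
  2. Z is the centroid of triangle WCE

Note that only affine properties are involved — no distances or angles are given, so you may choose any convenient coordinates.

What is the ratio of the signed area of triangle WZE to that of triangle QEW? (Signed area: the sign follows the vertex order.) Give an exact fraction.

[WZE]:[QEW] = 4/9

Choose coordinates E = (0, 0), W = (1, 0), C = (0, 1).
1. Q lies on line WC with WQ:QC = 3:1 ⇒ Q = (1/4, 3/4)
2. Z is the centroid of triangle WCE ⇒ Z = (1/3, 1/3)
2·[WZE] = 1/3, 2·[QEW] = 3/4
[WZE]:[QEW] = 1/3:3/4 = 4/9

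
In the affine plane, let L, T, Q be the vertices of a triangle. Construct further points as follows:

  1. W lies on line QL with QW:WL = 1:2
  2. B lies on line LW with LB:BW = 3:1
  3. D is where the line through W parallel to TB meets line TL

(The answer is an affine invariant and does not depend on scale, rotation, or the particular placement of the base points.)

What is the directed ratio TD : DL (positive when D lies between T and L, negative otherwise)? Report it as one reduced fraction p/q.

TD:DL = -1/4

Work in coordinates with L = (0, 0), T = (1, 0), Q = (0, 1).
1. W lies on line QL with QW:WL = 1:2 ⇒ W = (0, 2/3)
2. B lies on line LW with LB:BW = 3:1 ⇒ B = (0, 1/2)
3. D is where the line through W parallel to TB meets line TL ⇒ D = (4/3, 0)
D = T + t·(L−T) with t = -1/3, so TD:DL = t:(1−t) = -1/3:4/3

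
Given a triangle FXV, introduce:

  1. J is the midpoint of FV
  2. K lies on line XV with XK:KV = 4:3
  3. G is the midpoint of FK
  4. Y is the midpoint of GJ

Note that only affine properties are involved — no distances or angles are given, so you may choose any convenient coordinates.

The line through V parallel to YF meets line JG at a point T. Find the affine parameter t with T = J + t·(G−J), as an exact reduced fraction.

t = -1/2

Set F = (0, 0), X = (1, 0), V = (0, 1); any affine frame gives the same invariant.
1. J is the midpoint of FV ⇒ J = (0, 1/2)
2. K lies on line XV with XK:KV = 4:3 ⇒ K = (3/7, 4/7)
3. G is the midpoint of FK ⇒ G = (3/14, 2/7)
4. Y is the midpoint of GJ ⇒ Y = (3/28, 11/28)
through V parallel to YF: direction (-3/28, -11/28); meets JG at T = (-3/28, 17/28)
T = J + t·(G−J) with t = -1/2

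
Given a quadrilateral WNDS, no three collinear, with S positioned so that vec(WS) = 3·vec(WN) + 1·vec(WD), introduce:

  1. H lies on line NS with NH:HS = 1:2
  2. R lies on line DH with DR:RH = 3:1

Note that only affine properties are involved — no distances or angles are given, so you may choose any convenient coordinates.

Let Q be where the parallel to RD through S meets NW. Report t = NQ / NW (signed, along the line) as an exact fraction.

Assign W = (0, 0), N = (1, 0), D = (0, 1), S = (3, 1) — the answer is frame-independent, so this choice is without loss of generality.
1. H lies on line NS with NH:HS = 1:2 ⇒ H = (5/3, 1/3)
2. R lies on line DH with DR:RH = 3:1 ⇒ R = (5/4, 1/2)
through S parallel to RD: direction (-5/4, 1/2); meets NW at Q = (11/2, 0)
Q = N + t·(W−N) with t = -9/2

t = -9/2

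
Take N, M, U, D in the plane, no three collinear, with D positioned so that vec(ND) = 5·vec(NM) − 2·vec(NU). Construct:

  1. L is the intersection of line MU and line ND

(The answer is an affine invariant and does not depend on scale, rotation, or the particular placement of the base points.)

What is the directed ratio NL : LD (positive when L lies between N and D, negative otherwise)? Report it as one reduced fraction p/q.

Choose coordinates N = (0, 0), M = (1, 0), U = (0, 1), D = (5, -2).
1. L is the intersection of line MU and line ND ⇒ L = (5/3, -2/3)
L = N + t·(D−N) with t = 1/3, so NL:LD = t:(1−t) = 1/3:2/3

NL:LD = 1/2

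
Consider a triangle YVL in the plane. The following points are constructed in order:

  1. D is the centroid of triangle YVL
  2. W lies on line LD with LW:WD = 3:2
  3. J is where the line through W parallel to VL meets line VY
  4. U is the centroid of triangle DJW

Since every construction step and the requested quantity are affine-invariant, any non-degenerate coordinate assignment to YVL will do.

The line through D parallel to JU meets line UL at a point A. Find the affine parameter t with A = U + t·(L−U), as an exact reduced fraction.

t = -1/4

Assign Y = (0, 0), V = (1, 0), L = (0, 1) — the answer is frame-independent, so this choice is without loss of generality.
1. D is the centroid of triangle YVL ⇒ D = (1/3, 1/3)
2. W lies on line LD with LW:WD = 3:2 ⇒ W = (1/5, 3/5)
3. J is where the line through W parallel to VL meets line VY ⇒ J = (4/5, 0)
4. U is the centroid of triangle DJW ⇒ U = (4/9, 14/45)
through D parallel to JU: direction (-16/45, 14/45); meets UL at A = (5/9, 5/36)
A = U + t·(L−U) with t = -1/4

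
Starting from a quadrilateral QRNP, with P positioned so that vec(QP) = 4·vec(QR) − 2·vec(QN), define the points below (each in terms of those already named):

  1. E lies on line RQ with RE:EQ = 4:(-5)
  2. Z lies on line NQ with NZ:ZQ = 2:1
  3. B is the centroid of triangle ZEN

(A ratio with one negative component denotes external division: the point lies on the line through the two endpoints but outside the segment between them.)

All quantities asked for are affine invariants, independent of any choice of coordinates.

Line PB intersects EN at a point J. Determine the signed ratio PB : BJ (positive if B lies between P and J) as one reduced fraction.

PB:BJ = 89/10

Work in coordinates with Q = (0, 0), R = (1, 0), N = (0, 1), P = (4, -2).
1. E lies on line RQ with RE:EQ = 4:(-5) ⇒ E = (5, 0)
2. Z lies on line NQ with NZ:ZQ = 2:1 ⇒ Z = (0, 1/3)
3. B is the centroid of triangle ZEN ⇒ B = (5/3, 4/9)
line PB meets EN at J = (125/89, 64/89)
B = P + t·(J−P) with t = 89/99, so PB:BJ = 89/99:10/99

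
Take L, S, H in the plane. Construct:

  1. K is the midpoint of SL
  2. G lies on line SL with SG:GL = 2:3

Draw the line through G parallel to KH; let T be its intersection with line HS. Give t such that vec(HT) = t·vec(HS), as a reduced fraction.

Choose coordinates L = (0, 0), S = (1, 0), H = (0, 1).
1. K is the midpoint of SL ⇒ K = (1/2, 0)
2. G lies on line SL with SG:GL = 2:3 ⇒ G = (3/5, 0)
through G parallel to KH: direction (-1/2, 1); meets HS at T = (1/5, 4/5)
T = H + t·(S−H) with t = 1/5

t = 1/5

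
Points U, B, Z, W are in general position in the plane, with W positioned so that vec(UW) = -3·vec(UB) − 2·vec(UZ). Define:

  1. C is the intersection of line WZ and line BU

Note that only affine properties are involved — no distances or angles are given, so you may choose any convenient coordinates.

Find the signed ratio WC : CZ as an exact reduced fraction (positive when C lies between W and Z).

WC:CZ = 2

Assign U = (0, 0), B = (1, 0), Z = (0, 1), W = (-3, -2) — the answer is frame-independent, so this choice is without loss of generality.
1. C is the intersection of line WZ and line BU ⇒ C = (-1, 0)
C = W + t·(Z−W) with t = 2/3, so WC:CZ = t:(1−t) = 2/3:1/3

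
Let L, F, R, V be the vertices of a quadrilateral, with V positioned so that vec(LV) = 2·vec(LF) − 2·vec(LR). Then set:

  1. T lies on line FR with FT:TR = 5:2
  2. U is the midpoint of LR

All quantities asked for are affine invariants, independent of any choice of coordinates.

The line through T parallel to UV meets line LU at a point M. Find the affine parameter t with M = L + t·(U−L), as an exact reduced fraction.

Choose coordinates L = (0, 0), F = (1, 0), R = (0, 1), V = (2, -2).
1. T lies on line FR with FT:TR = 5:2 ⇒ T = (2/7, 5/7)
2. U is the midpoint of LR ⇒ U = (0, 1/2)
through T parallel to UV: direction (2, -5/2); meets LU at M = (0, 15/14)
M = L + t·(U−L) with t = 15/7

t = 15/7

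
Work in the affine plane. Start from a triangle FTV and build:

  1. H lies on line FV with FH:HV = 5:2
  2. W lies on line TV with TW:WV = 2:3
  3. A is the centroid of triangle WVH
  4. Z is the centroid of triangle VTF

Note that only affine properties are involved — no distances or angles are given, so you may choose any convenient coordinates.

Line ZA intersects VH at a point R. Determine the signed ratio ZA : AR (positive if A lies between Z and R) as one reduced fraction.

ZA:AR = 2/3

Work in coordinates with F = (0, 0), T = (1, 0), V = (0, 1).
1. H lies on line FV with FH:HV = 5:2 ⇒ H = (0, 5/7)
2. W lies on line TV with TW:WV = 2:3 ⇒ W = (3/5, 2/5)
3. A is the centroid of triangle WVH ⇒ A = (1/5, 74/105)
4. Z is the centroid of triangle VTF ⇒ Z = (1/3, 1/3)
line ZA meets VH at R = (0, 53/42)
A = Z + t·(R−Z) with t = 2/5, so ZA:AR = 2/5:3/5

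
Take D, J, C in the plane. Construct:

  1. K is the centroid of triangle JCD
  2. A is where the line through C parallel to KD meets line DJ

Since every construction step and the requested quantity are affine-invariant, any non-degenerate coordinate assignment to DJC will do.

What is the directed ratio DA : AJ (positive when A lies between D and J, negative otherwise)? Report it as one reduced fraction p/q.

DA:AJ = -1/2

Assign D = (0, 0), J = (1, 0), C = (0, 1) — the answer is frame-independent, so this choice is without loss of generality.
1. K is the centroid of triangle JCD ⇒ K = (1/3, 1/3)
2. A is where the line through C parallel to KD meets line DJ ⇒ A = (-1, 0)
A = D + t·(J−D) with t = -1, so DA:AJ = t:(1−t) = -1:2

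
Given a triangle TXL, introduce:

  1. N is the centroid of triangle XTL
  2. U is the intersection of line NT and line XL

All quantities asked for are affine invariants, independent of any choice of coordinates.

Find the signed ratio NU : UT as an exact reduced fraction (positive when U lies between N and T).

Assign T = (0, 0), X = (1, 0), L = (0, 1) — the answer is frame-independent, so this choice is without loss of generality.
1. N is the centroid of triangle XTL ⇒ N = (1/3, 1/3)
2. U is the intersection of line NT and line XL ⇒ U = (1/2, 1/2)
U = N + t·(T−N) with t = -1/2, so NU:UT = t:(1−t) = -1/2:3/2

NU:UT = -1/3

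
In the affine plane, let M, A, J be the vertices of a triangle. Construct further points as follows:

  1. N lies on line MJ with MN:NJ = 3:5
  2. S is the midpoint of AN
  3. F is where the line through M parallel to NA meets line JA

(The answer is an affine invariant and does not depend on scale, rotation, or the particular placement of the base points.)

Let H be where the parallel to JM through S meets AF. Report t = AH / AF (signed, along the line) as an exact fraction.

t = -5/6

Assign M = (0, 0), A = (1, 0), J = (0, 1) — the answer is frame-independent, so this choice is without loss of generality.
1. N lies on line MJ with MN:NJ = 3:5 ⇒ N = (0, 3/8)
2. S is the midpoint of AN ⇒ S = (1/2, 3/16)
3. F is where the line through M parallel to NA meets line JA ⇒ F = (8/5, -3/5)
through S parallel to JM: direction (0, -1); meets AF at H = (1/2, 1/2)
H = A + t·(F−A) with t = -5/6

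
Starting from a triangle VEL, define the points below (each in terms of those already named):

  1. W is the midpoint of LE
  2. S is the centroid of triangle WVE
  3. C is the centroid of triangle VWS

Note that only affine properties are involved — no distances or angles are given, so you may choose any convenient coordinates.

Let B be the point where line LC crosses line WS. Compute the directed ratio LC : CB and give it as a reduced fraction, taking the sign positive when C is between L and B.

Work in coordinates with V = (0, 0), E = (1, 0), L = (0, 1).
1. W is the midpoint of LE ⇒ W = (1/2, 1/2)
2. S is the centroid of triangle WVE ⇒ S = (1/2, 1/6)
3. C is the centroid of triangle VWS ⇒ C = (1/3, 2/9)
line LC meets WS at B = (1/2, -1/6)
C = L + t·(B−L) with t = 2/3, so LC:CB = 2/3:1/3

LC:CB = 2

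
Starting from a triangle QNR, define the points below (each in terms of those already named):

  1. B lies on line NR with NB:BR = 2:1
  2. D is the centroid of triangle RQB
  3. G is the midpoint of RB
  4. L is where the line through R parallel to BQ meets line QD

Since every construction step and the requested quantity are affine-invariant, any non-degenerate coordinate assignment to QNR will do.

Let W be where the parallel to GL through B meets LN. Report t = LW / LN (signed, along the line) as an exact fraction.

Choose coordinates Q = (0, 0), N = (1, 0), R = (0, 1).
1. B lies on line NR with NB:BR = 2:1 ⇒ B = (1/3, 2/3)
2. D is the centroid of triangle RQB ⇒ D = (1/9, 5/9)
3. G is the midpoint of RB ⇒ G = (1/6, 5/6)
4. L is where the line through R parallel to BQ meets line QD ⇒ L = (1/3, 5/3)
through B parallel to GL: direction (1/6, 5/6); meets LN at W = (7/15, 4/3)
W = L + t·(N−L) with t = 1/5

t = 1/5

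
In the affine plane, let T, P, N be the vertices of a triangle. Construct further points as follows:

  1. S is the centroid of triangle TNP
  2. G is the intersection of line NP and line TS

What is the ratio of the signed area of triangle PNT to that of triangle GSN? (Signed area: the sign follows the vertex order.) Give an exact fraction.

[PNT]:[GSN] = -6

Assign T = (0, 0), P = (1, 0), N = (0, 1) — the answer is frame-independent, so this choice is without loss of generality.
1. S is the centroid of triangle TNP ⇒ S = (1/3, 1/3)
2. G is the intersection of line NP and line TS ⇒ G = (1/2, 1/2)
2·[PNT] = 1, 2·[GSN] = -1/6
[PNT]:[GSN] = 1:-1/6 = -6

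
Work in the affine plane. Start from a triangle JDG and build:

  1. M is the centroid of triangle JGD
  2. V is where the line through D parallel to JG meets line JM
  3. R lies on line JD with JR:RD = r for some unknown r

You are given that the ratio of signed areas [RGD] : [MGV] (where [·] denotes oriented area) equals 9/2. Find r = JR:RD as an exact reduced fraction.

r = -2/3

Assign J = (0, 0), D = (1, 0), G = (0, 1) — the answer is frame-independent, so this choice is without loss of generality.
1. M is the centroid of triangle JGD ⇒ M = (1/3, 1/3)
2. V is where the line through D parallel to JG meets line JM ⇒ V = (1, 1)
3. With JR:RD = r, write λ = r/(r+1) so R = J + λ·(D−J); R is affine-linear in λ
Every point depending on R is an affine combination of R and λ-independent points, so each such coordinate is linear in λ; the λ² term in each signed area is a multiple of (D−J)×(D−J) = 0, so 2·[RGD] and 2·[MGV] are each linear in λ. Evaluating at λ=0 and λ=1:
  2·[RGD] = λ − 1,   2·[MGV] = -2/3
So [RGD]:[MGV] = (λ − 1) / (-2/3). Setting this equal to 9/2:
  λ − 1 = 9/2·(-2/3)  ⇒  λ = -2
Then r = λ/(1−λ) = (-2)/(3) = -2/3. Check: with r = -2/3, R = (-2, 0) and [RGD]:[MGV] = 9/2 as required.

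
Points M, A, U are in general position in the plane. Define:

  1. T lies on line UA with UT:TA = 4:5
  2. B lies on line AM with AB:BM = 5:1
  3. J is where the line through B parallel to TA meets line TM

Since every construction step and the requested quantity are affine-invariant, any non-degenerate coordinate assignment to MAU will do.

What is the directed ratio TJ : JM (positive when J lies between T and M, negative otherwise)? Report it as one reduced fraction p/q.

Work in coordinates with M = (0, 0), A = (1, 0), U = (0, 1).
1. T lies on line UA with UT:TA = 4:5 ⇒ T = (4/9, 5/9)
2. B lies on line AM with AB:BM = 5:1 ⇒ B = (1/6, 0)
3. J is where the line through B parallel to TA meets line TM ⇒ J = (2/27, 5/54)
J = T + t·(M−T) with t = 5/6, so TJ:JM = t:(1−t) = 5/6:1/6

TJ:JM = 5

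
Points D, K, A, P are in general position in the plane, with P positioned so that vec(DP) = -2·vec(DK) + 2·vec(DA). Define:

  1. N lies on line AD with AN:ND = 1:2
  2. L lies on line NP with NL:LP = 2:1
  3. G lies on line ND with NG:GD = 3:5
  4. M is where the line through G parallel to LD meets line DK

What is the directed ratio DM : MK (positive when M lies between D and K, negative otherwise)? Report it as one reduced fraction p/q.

Work in coordinates with D = (0, 0), K = (1, 0), A = (0, 1), P = (-2, 2).
1. N lies on line AD with AN:ND = 1:2 ⇒ N = (0, 2/3)
2. L lies on line NP with NL:LP = 2:1 ⇒ L = (-4/3, 14/9)
3. G lies on line ND with NG:GD = 3:5 ⇒ G = (0, 5/12)
4. M is where the line through G parallel to LD meets line DK ⇒ M = (5/14, 0)
M = D + t·(K−D) with t = 5/14, so DM:MK = t:(1−t) = 5/14:9/14

DM:MK = 5/9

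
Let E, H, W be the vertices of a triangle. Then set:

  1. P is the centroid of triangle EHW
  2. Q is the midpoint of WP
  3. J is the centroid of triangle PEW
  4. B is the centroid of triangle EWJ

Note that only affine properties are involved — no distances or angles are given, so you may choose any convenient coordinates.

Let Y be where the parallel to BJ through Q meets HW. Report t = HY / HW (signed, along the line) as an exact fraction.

Choose coordinates E = (0, 0), H = (1, 0), W = (0, 1).
1. P is the centroid of triangle EHW ⇒ P = (1/3, 1/3)
2. Q is the midpoint of WP ⇒ Q = (1/6, 2/3)
3. J is the centroid of triangle PEW ⇒ J = (1/9, 4/9)
4. B is the centroid of triangle EWJ ⇒ B = (1/27, 13/27)
through Q parallel to BJ: direction (2/27, -1/27); meets HW at Y = (1/2, 1/2)
Y = H + t·(W−H) with t = 1/2

t = 1/2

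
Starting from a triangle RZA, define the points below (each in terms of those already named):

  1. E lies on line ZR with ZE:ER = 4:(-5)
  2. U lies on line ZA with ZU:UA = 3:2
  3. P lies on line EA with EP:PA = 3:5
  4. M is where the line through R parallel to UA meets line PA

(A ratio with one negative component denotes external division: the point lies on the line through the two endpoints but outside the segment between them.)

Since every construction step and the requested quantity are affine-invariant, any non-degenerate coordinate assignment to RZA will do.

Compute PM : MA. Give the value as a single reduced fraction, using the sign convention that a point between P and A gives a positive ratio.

PM:MA = -7/2

Set R = (0, 0), Z = (1, 0), A = (0, 1); any affine frame gives the same invariant.
1. E lies on line ZR with ZE:ER = 4:(-5) ⇒ E = (5, 0)
2. U lies on line ZA with ZU:UA = 3:2 ⇒ U = (2/5, 3/5)
3. P lies on line EA with EP:PA = 3:5 ⇒ P = (25/8, 3/8)
4. M is where the line through R parallel to UA meets line PA ⇒ M = (-5/4, 5/4)
M = P + t·(A−P) with t = 7/5, so PM:MA = t:(1−t) = 7/5:-2/5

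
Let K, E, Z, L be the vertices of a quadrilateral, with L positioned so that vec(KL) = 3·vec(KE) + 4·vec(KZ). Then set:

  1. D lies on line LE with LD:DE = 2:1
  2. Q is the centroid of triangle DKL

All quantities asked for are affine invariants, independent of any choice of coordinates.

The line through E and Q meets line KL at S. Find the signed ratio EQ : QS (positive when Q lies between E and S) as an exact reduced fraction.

EQ:QS = 7/2

Work in coordinates with K = (0, 0), E = (1, 0), Z = (0, 1), L = (3, 4).
1. D lies on line LE with LD:DE = 2:1 ⇒ D = (5/3, 4/3)
2. Q is the centroid of triangle DKL ⇒ Q = (14/9, 16/9)
line EQ meets KL at S = (12/7, 16/7)
Q = E + t·(S−E) with t = 7/9, so EQ:QS = 7/9:2/9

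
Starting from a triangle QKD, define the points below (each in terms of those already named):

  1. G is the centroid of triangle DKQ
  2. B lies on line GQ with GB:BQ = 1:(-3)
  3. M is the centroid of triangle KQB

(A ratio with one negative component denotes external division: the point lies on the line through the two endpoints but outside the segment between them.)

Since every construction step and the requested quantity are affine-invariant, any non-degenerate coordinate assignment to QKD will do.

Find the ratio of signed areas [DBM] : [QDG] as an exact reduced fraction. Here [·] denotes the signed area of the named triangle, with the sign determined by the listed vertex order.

[DBM]:[QDG] = 1/2

Choose coordinates Q = (0, 0), K = (1, 0), D = (0, 1).
1. G is the centroid of triangle DKQ ⇒ G = (1/3, 1/3)
2. B lies on line GQ with GB:BQ = 1:(-3) ⇒ B = (1/2, 1/2)
3. M is the centroid of triangle KQB ⇒ M = (1/2, 1/6)
2·[DBM] = -1/6, 2·[QDG] = -1/3
[DBM]:[QDG] = -1/6:-1/3 = 1/2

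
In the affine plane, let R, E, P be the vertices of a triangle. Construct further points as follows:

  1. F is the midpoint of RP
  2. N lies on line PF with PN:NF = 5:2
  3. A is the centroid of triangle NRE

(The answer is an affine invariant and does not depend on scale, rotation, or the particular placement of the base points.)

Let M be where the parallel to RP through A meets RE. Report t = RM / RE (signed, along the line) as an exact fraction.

Set R = (0, 0), E = (1, 0), P = (0, 1); any affine frame gives the same invariant.
1. F is the midpoint of RP ⇒ F = (0, 1/2)
2. N lies on line PF with PN:NF = 5:2 ⇒ N = (0, 9/14)
3. A is the centroid of triangle NRE ⇒ A = (1/3, 3/14)
through A parallel to RP: direction (0, 1); meets RE at M = (1/3, 0)
M = R + t·(E−R) with t = 1/3

t = 1/3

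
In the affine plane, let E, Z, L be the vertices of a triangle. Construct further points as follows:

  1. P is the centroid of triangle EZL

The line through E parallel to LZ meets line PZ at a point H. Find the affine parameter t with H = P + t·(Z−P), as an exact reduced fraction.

t = -2

Work in coordinates with E = (0, 0), Z = (1, 0), L = (0, 1).
1. P is the centroid of triangle EZL ⇒ P = (1/3, 1/3)
through E parallel to LZ: direction (1, -1); meets PZ at H = (-1, 1)
H = P + t·(Z−P) with t = -2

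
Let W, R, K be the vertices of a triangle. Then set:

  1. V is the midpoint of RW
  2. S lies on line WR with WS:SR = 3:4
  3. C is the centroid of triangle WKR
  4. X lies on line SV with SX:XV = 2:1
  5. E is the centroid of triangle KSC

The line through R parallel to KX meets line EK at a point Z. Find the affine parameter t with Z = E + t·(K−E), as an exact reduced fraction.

t = 101/2

Set W = (0, 0), R = (1, 0), K = (0, 1); any affine frame gives the same invariant.
1. V is the midpoint of RW ⇒ V = (1/2, 0)
2. S lies on line WR with WS:SR = 3:4 ⇒ S = (3/7, 0)
3. C is the centroid of triangle WKR ⇒ C = (1/3, 1/3)
4. X lies on line SV with SX:XV = 2:1 ⇒ X = (10/21, 0)
5. E is the centroid of triangle KSC ⇒ E = (16/63, 4/9)
through R parallel to KX: direction (10/21, -1); meets EK at Z = (-88/7, 57/2)
Z = E + t·(K−E) with t = 101/2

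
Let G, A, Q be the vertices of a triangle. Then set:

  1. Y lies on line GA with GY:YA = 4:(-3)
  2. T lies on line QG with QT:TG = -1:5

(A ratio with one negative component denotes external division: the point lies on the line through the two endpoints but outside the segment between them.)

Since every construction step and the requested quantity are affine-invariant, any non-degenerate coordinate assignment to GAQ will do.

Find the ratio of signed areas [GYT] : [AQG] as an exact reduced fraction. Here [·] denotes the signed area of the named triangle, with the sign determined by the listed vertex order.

[GYT]:[AQG] = 5

Assign G = (0, 0), A = (1, 0), Q = (0, 1) — the answer is frame-independent, so this choice is without loss of generality.
1. Y lies on line GA with GY:YA = 4:(-3) ⇒ Y = (4, 0)
2. T lies on line QG with QT:TG = -1:5 ⇒ T = (0, 5/4)
2·[GYT] = 5, 2·[AQG] = 1
[GYT]:[AQG] = 5:1 = 5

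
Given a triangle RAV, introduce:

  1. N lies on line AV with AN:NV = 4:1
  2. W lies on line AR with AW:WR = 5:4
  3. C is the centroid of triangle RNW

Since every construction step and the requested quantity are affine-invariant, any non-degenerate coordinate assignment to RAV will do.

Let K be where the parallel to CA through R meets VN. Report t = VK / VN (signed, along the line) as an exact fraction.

Set R = (0, 0), A = (1, 0), V = (0, 1); any affine frame gives the same invariant.
1. N lies on line AV with AN:NV = 4:1 ⇒ N = (1/5, 4/5)
2. W lies on line AR with AW:WR = 5:4 ⇒ W = (4/9, 0)
3. C is the centroid of triangle RNW ⇒ C = (29/135, 4/15)
through R parallel to CA: direction (106/135, -4/15); meets VN at K = (53/35, -18/35)
K = V + t·(N−V) with t = 53/7

t = 53/7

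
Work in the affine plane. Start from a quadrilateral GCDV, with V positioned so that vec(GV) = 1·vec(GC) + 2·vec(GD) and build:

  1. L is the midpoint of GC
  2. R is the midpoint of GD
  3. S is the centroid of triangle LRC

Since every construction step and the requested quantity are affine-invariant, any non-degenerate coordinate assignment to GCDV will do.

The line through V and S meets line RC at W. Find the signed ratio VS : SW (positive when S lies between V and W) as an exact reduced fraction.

Assign G = (0, 0), C = (1, 0), D = (0, 1), V = (1, 2) — the answer is frame-independent, so this choice is without loss of generality.
1. L is the midpoint of GC ⇒ L = (1/2, 0)
2. R is the midpoint of GD ⇒ R = (0, 1/2)
3. S is the centroid of triangle LRC ⇒ S = (1/2, 1/6)
line VS meets RC at W = (13/25, 6/25)
S = V + t·(W−V) with t = 25/24, so VS:SW = 25/24:-1/24

VS:SW = -25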